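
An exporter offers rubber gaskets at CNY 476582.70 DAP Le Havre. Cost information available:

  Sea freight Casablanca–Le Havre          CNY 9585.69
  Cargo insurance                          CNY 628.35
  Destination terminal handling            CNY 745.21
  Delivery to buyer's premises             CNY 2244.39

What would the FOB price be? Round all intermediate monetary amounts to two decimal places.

FOB price: CNY 463379.06

From DAP to FOB, the seller no longer bears: freight, insurance, destination terminal, delivery.
FOB price = 476582.70 − 9585.69 − 628.35 − 745.21 − 2244.39 = 463379.06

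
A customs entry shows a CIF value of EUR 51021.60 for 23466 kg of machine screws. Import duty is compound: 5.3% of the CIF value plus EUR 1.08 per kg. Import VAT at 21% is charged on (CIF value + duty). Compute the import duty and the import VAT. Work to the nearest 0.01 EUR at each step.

Ad valorem component: 51021.60 × 5.3% = 2704.14
Specific component: 23466 × 1.08 = 25343.28
Import duty = 2704.14 + 25343.28 = 28047.42
VAT base = CIF + duty = 51021.60 + 28047.42 = 79069.02
Import VAT = 79069.02 × 21% = 16604.49

Import duty: EUR 28047.42; import VAT: EUR 16604.49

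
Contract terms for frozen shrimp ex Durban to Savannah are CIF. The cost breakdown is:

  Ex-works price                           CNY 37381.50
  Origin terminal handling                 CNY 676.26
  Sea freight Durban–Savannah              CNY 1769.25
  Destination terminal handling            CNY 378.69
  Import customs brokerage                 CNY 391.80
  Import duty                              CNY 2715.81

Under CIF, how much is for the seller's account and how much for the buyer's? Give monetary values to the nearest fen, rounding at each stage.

CIF: the seller pays costs through ocean freight and marine insurance to the destination port.
Seller's account: goods 37381.50 + origin terminal 676.26 + freight 1769.25 = 39827.01
Buyer's account: destination terminal 378.69 + brokerage 391.80 + duty 2715.81 = 3486.30

Seller: CNY 39827.01; buyer: CNY 3486.30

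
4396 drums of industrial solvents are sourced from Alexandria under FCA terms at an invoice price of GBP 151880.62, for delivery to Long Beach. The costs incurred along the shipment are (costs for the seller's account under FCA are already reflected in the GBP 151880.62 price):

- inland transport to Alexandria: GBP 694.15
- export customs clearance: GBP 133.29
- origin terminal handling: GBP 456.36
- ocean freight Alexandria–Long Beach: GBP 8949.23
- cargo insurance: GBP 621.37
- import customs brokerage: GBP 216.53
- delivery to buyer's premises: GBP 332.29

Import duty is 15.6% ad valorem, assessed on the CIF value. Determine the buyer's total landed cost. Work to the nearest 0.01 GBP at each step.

FCA: the seller delivers export-cleared goods to the carrier; the buyer bears costs from that point.
Already in the invoice (seller's account under FCA): inland to port, export clearance — exclude.
CIF value = FCA price + origin terminal + freight + insurance = 151880.62 + 456.36 + 8949.23 + 621.37 = 161907.58
Import duty = 161907.58 × 15.6% = 25257.58
Buyer bears: origin terminal 456.36 + freight 8949.23 + insurance 621.37 + brokerage 216.53 + delivery 332.29 + duty 25257.58 = 35833.36
Landed cost = invoice 151880.62 + 35833.36 = 187713.98

Total landed cost: GBP 187713.98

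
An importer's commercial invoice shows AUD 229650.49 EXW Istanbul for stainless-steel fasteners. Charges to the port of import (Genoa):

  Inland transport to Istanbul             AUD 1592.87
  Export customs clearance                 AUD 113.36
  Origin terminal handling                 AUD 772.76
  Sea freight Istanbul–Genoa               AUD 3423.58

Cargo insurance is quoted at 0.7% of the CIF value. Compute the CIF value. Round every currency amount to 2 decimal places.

CIF value: AUD 237213.55

Let C be the CIF value. C = EXW price + pre-shipment costs + freight + 0.7% × C
C − 0.7% × C = 229650.49 + 1592.87 + 113.36 + 772.76 + 3423.58
0.993 × C = 235553.06
C = 235553.06 / 0.993 = 237213.55
Insurance premium = 0.7% × 237213.55 = 1660.49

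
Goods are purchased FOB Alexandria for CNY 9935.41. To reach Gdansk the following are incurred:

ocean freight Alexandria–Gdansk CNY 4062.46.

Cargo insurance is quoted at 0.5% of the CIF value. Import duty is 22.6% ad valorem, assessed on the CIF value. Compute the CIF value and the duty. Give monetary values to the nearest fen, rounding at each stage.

Let C be the CIF value. C = FOB price + freight + 0.5% × C
C − 0.5% × C = 9935.41 + 4062.46
0.995 × C = 13997.87
C = 13997.87 / 0.995 = 14068.21
Insurance premium = 0.5% × 14068.21 = 70.34
Import duty = 14068.21 × 22.6% = 3179.42

CIF value: CNY 14068.21; import duty: CNY 3179.42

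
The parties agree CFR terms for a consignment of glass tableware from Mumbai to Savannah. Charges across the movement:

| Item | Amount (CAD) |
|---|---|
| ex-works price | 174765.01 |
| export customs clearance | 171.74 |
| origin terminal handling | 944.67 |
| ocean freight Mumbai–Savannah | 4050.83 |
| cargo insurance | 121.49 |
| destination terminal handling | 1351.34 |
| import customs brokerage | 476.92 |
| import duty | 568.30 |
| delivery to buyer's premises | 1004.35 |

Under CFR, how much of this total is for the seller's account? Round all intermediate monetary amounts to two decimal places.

CFR: the seller pays costs through ocean freight to the destination port, but not insurance.
Seller's account: goods 174765.01 + export clearance 171.74 + origin terminal 944.67 + freight 4050.83 = 179932.25
Buyer's account: insurance 121.49 + destination terminal 1351.34 + brokerage 476.92 + duty 568.30 + delivery 1004.35 = 3522.40

Seller's account: CAD 179932.25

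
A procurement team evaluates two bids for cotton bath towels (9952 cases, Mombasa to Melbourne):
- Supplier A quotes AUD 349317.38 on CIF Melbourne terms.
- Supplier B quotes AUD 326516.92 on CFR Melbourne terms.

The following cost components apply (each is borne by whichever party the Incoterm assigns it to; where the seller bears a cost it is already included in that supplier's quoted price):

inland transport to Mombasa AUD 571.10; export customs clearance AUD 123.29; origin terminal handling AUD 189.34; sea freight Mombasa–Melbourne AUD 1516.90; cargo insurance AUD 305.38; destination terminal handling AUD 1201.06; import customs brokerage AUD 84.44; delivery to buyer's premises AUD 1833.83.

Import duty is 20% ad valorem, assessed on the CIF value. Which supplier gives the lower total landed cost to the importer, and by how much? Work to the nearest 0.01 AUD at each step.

Supplier A (CIF):
The CIF price already equals the CIF value: 349317.38
Import duty = 349317.38 × 20% = 69863.48
Buyer bears (A): 1201.06 + 84.44 + 1833.83 = 3119.33
Landed cost (A) = invoice 349317.38 + 3119.33 + duty 69863.48 = 422300.19
Supplier B (CFR):
CIF value = CFR price + insurance = 326516.92 + 305.38 = 326822.30
Import duty = 326822.30 × 20% = 65364.46
Buyer bears (B): 305.38 + 1201.06 + 84.44 + 1833.83 = 3424.71
Landed cost (B) = invoice 326516.92 + 3424.71 + duty 65364.46 = 395306.09
Difference = |422300.19 − 395306.09| = 26994.10

Supplier B is cheaper by AUD 26994.10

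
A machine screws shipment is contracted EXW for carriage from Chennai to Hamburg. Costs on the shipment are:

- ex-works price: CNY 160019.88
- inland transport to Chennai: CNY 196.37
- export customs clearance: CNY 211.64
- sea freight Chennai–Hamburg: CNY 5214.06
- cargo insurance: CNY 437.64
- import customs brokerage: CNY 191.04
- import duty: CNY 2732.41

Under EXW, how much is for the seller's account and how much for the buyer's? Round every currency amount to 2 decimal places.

EXW: the seller makes goods available at their premises; the buyer bears all onward costs.
Seller's account: goods 160019.88 = 160019.88
Buyer's account: inland to port 196.37 + export clearance 211.64 + freight 5214.06 + insurance 437.64 + brokerage 191.04 + duty 2732.41 = 8983.16

Seller: CNY 160019.88; buyer: CNY 8983.16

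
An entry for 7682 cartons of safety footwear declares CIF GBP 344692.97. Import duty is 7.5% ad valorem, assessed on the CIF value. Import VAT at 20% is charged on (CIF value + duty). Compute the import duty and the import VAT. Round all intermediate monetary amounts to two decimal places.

Import duty = 344692.97 × 7.5% = 25851.97
VAT base = CIF + duty = 344692.97 + 25851.97 = 370544.94
Import VAT = 370544.94 × 20% = 74108.99

Import duty: GBP 25851.97; import VAT: GBP 74108.99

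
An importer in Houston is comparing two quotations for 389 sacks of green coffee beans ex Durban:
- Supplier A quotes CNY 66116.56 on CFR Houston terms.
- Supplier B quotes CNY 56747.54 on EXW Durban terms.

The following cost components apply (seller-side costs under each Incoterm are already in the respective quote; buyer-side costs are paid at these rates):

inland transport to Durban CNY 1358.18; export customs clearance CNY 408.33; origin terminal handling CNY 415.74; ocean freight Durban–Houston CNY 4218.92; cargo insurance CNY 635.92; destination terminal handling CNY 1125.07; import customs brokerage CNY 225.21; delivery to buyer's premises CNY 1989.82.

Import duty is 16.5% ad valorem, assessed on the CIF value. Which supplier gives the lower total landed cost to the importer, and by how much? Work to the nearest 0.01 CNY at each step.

Supplier B is cheaper by CNY 3457.55

Supplier A (CFR):
CIF value = CFR price + insurance = 66116.56 + 635.92 = 66752.48
Import duty = 66752.48 × 16.5% = 11014.16
Buyer bears (A): 635.92 + 1125.07 + 225.21 + 1989.82 = 3976.02
Landed cost (A) = invoice 66116.56 + 3976.02 + duty 11014.16 = 81106.74
Supplier B (EXW):
CIF value = EXW price + inland to port + export clearance + origin terminal + freight + insurance = 56747.54 + 1358.18 + 408.33 + 415.74 + 4218.92 + 635.92 = 63784.63
Import duty = 63784.63 × 16.5% = 10524.46
Buyer bears (B): 1358.18 + 408.33 + 415.74 + 4218.92 + 635.92 + 1125.07 + 225.21 + 1989.82 = 10377.19
Landed cost (B) = invoice 56747.54 + 10377.19 + duty 10524.46 = 77649.19
Difference = |81106.74 − 77649.19| = 3457.55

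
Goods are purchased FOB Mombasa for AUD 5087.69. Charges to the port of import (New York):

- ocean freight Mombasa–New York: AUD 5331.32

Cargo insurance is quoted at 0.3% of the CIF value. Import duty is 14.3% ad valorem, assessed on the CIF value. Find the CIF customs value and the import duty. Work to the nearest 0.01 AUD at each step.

CIF value: AUD 10450.36; import duty: AUD 1494.40

Let C be the CIF value. C = FOB price + freight + 0.3% × C
C − 0.3% × C = 5087.69 + 5331.32
0.997 × C = 10419.01
C = 10419.01 / 0.997 = 10450.36
Insurance premium = 0.3% × 10450.36 = 31.35
Import duty = 10450.36 × 14.3% = 1494.40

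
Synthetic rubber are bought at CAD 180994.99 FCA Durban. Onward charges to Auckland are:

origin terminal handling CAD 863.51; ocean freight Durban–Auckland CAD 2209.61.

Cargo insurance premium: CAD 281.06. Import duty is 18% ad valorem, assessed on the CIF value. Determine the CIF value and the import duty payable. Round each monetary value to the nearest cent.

CIF = FCA price + pre-shipment costs + freight + insurance
CIF = 180994.99 + 863.51 + 2209.61 + 281.06 = 184349.17
Import duty = 184349.17 × 18% = 33182.85

CIF value: CAD 184349.17; import duty: CAD 33182.85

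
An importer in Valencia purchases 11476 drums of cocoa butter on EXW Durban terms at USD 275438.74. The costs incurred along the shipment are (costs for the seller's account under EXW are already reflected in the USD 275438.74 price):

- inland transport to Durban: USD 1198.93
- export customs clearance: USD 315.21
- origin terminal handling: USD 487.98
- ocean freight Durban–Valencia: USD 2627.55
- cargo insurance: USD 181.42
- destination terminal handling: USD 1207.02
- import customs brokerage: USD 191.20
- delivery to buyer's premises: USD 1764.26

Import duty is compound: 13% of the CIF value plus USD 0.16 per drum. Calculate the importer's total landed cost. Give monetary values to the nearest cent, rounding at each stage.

Total landed cost: USD 321680.95

EXW: the seller makes goods available at their premises; the buyer bears all onward costs.
CIF value = EXW price + inland to port + export clearance + origin terminal + freight + insurance = 275438.74 + 1198.93 + 315.21 + 487.98 + 2627.55 + 181.42 = 280249.83
Ad valorem component: 280249.83 × 13% = 36432.48
Specific component: 11476 × 0.16 = 1836.16
Import duty = 36432.48 + 1836.16 = 38268.64
Buyer bears: inland to port 1198.93 + export clearance 315.21 + origin terminal 487.98 + freight 2627.55 + insurance 181.42 + destination terminal 1207.02 + brokerage 191.20 + delivery 1764.26 + duty 38268.64 = 46242.21
Landed cost = invoice 275438.74 + 46242.21 = 321680.95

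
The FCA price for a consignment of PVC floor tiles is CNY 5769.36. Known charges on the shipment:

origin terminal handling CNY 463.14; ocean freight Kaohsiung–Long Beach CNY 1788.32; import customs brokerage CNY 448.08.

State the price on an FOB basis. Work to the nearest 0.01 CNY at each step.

FOB price: CNY 6232.50

Not relevant to the conversion: freight, brokerage — on the buyer under both terms; not part of either seller's price.
From FCA to FOB, the seller additionally bears: origin terminal.
FOB price = 5769.36 + 463.14 = 6232.50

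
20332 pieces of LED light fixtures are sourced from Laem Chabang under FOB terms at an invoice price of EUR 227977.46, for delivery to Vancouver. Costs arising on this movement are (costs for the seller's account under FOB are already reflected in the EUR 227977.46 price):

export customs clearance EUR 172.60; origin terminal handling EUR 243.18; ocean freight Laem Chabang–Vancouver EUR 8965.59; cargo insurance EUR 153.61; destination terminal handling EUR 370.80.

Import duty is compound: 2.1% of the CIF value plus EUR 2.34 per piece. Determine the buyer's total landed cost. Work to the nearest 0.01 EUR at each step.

Total landed cost: EUR 290023.37

FOB: the seller bears costs until goods are on board at the origin port; the buyer bears freight, insurance and all costs thereafter.
Already in the invoice (seller's account under FOB): export clearance, origin terminal — exclude.
CIF value = FOB price + freight + insurance = 227977.46 + 8965.59 + 153.61 = 237096.66
Ad valorem component: 237096.66 × 2.1% = 4979.03
Specific component: 20332 × 2.34 = 47576.88
Import duty = 4979.03 + 47576.88 = 52555.91
Buyer bears: freight 8965.59 + insurance 153.61 + destination terminal 370.80 + duty 52555.91 = 62045.91
Landed cost = invoice 227977.46 + 62045.91 = 290023.37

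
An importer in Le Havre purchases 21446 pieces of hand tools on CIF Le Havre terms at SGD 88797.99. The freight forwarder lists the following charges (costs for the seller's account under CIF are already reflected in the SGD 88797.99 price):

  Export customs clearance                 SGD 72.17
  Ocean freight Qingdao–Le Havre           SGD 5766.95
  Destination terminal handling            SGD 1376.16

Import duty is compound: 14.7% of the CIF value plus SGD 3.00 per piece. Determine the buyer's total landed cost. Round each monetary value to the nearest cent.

CIF: the seller pays costs through ocean freight and marine insurance to the destination port.
Already in the invoice (seller's account under CIF): export clearance, freight — exclude.
The CIF price already equals the CIF value: 88797.99
Ad valorem component: 88797.99 × 14.7% = 13053.30
Specific component: 21446 × 3.00 = 64338.00
Import duty = 13053.30 + 64338.00 = 77391.30
Buyer bears: destination terminal 1376.16 + duty 77391.30 = 78767.46
Landed cost = invoice 88797.99 + 78767.46 = 167565.45

Total landed cost: SGD 167565.45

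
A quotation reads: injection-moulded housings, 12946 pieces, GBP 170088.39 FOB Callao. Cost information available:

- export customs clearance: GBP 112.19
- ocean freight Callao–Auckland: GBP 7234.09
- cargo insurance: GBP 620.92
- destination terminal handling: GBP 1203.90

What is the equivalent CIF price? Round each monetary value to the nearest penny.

Not relevant to the conversion: export clearance — on the seller under both FOB and CIF; already in the FOB price and stays in the CIF price. destination terminal — on the buyer under both terms; not part of either seller's price.
From FOB to CIF, the seller additionally bears: freight, insurance.
CIF price = 170088.39 + 7234.09 + 620.92 = 177943.40

CIF price: GBP 177943.40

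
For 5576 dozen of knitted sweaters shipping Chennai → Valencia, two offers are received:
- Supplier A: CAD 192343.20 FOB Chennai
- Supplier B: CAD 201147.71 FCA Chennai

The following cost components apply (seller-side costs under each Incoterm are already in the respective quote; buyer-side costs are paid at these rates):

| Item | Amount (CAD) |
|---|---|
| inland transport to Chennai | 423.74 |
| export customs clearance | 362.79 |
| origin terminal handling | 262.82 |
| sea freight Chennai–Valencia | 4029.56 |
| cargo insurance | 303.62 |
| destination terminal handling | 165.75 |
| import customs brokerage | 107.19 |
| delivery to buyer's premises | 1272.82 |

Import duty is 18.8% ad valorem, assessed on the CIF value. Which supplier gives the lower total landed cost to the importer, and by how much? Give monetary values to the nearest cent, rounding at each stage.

Supplier A (FOB):
CIF value = FOB price + freight + insurance = 192343.20 + 4029.56 + 303.62 = 196676.38
Import duty = 196676.38 × 18.8% = 36975.16
Buyer bears (A): 4029.56 + 303.62 + 165.75 + 107.19 + 1272.82 = 5878.94
Landed cost (A) = invoice 192343.20 + 5878.94 + duty 36975.16 = 235197.30
Supplier B (FCA):
CIF value = FCA price + origin terminal + freight + insurance = 201147.71 + 262.82 + 4029.56 + 303.62 = 205743.71
Import duty = 205743.71 × 18.8% = 38679.82
Buyer bears (B): 262.82 + 4029.56 + 303.62 + 165.75 + 107.19 + 1272.82 = 6141.76
Landed cost (B) = invoice 201147.71 + 6141.76 + duty 38679.82 = 245969.29
Difference = |235197.30 − 245969.29| = 10771.99

Supplier A is cheaper by CAD 10771.99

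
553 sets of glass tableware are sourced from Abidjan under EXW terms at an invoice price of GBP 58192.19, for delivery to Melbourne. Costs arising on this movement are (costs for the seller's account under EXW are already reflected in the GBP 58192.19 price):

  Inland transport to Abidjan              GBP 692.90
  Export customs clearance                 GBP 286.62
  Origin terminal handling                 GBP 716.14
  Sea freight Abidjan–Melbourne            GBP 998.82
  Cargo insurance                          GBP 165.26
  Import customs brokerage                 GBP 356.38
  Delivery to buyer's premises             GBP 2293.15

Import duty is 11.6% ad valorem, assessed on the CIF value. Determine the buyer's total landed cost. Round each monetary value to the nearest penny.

Total landed cost: GBP 70783.48

EXW: the seller makes goods available at their premises; the buyer bears all onward costs.
CIF value = EXW price + inland to port + export clearance + origin terminal + freight + insurance = 58192.19 + 692.90 + 286.62 + 716.14 + 998.82 + 165.26 = 61051.93
Import duty = 61051.93 × 11.6% = 7082.02
Buyer bears: inland to port 692.90 + export clearance 286.62 + origin terminal 716.14 + freight 998.82 + insurance 165.26 + brokerage 356.38 + delivery 2293.15 + duty 7082.02 = 12591.29
Landed cost = invoice 58192.19 + 12591.29 = 70783.48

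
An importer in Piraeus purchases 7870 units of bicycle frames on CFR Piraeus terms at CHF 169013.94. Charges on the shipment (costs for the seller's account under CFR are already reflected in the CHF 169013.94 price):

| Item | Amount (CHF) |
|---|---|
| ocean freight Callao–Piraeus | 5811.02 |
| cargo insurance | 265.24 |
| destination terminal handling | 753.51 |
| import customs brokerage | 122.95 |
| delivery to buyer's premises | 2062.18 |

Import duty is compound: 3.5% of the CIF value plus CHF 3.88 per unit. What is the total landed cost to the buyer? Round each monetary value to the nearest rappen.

CFR: the seller pays costs through ocean freight to the destination port, but not insurance.
Already in the invoice (seller's account under CFR): freight — exclude.
CIF value = CFR price + insurance = 169013.94 + 265.24 = 169279.18
Ad valorem component: 169279.18 × 3.5% = 5924.77
Specific component: 7870 × 3.88 = 30535.60
Import duty = 5924.77 + 30535.60 = 36460.37
Buyer bears: insurance 265.24 + destination terminal 753.51 + brokerage 122.95 + delivery 2062.18 + duty 36460.37 = 39664.25
Landed cost = invoice 169013.94 + 39664.25 = 208678.19

Total landed cost: CHF 208678.19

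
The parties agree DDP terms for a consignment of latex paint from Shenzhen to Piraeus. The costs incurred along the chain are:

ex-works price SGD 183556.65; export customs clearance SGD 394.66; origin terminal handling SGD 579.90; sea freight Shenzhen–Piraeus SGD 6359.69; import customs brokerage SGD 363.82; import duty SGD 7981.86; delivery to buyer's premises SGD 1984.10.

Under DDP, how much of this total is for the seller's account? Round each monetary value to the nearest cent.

DDP: the seller bears all costs including import duty.
Seller's account: goods 183556.65 + export clearance 394.66 + origin terminal 579.90 + freight 6359.69 + brokerage 363.82 + duty 7981.86 + delivery 1984.10 = 201220.68
Buyer's account: 0.00

Seller's account: SGD 201220.68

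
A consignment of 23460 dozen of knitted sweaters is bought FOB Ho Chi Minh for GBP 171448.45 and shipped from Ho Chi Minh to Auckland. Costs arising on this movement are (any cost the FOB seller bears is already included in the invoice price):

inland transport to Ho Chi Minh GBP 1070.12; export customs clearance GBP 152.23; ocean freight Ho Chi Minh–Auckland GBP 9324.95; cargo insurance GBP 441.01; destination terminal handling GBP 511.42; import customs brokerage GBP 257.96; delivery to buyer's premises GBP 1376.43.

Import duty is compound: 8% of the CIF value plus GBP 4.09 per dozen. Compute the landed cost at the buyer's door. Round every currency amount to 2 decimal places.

FOB: the seller bears costs until goods are on board at the origin port; the buyer bears freight, insurance and all costs thereafter.
Already in the invoice (seller's account under FOB): inland to port, export clearance — exclude.
CIF value = FOB price + freight + insurance = 171448.45 + 9324.95 + 441.01 = 181214.41
Ad valorem component: 181214.41 × 8% = 14497.15
Specific component: 23460 × 4.09 = 95951.40
Import duty = 14497.15 + 95951.40 = 110448.55
Buyer bears: freight 9324.95 + insurance 441.01 + destination terminal 511.42 + brokerage 257.96 + delivery 1376.43 + duty 110448.55 = 122360.32
Landed cost = invoice 171448.45 + 122360.32 = 293808.77

Total landed cost: GBP 293808.77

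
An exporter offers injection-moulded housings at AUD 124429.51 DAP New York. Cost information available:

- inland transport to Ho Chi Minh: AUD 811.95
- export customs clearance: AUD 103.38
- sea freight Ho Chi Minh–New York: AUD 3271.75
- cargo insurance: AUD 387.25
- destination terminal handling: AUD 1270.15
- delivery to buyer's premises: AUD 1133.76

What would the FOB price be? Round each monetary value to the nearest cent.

FOB price: AUD 118366.60

Not relevant to the conversion: export clearance, inland to port — on the seller under both DAP and FOB; already in the DAP price and stays in the FOB price.
From DAP to FOB, the seller no longer bears: freight, insurance, destination terminal, delivery.
FOB price = 124429.51 − 3271.75 − 387.25 − 1270.15 − 1133.76 = 118366.60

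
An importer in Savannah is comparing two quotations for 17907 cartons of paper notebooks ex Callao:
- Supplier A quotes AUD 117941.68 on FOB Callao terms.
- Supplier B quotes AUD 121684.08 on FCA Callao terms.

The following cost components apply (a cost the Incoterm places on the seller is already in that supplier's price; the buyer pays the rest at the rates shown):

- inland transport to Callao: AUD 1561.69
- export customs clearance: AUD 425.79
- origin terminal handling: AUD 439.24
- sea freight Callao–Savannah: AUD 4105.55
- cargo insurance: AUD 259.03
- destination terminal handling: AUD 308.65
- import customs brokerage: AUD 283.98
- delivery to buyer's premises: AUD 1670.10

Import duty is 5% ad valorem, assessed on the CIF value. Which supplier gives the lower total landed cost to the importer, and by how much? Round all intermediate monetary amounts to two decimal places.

Supplier A (FOB):
CIF value = FOB price + freight + insurance = 117941.68 + 4105.55 + 259.03 = 122306.26
Import duty = 122306.26 × 5% = 6115.31
Buyer bears (A): 4105.55 + 259.03 + 308.65 + 283.98 + 1670.10 = 6627.31
Landed cost (A) = invoice 117941.68 + 6627.31 + duty 6115.31 = 130684.30
Supplier B (FCA):
CIF value = FCA price + origin terminal + freight + insurance = 121684.08 + 439.24 + 4105.55 + 259.03 = 126487.90
Import duty = 126487.90 × 5% = 6324.40
Buyer bears (B): 439.24 + 4105.55 + 259.03 + 308.65 + 283.98 + 1670.10 = 7066.55
Landed cost (B) = invoice 121684.08 + 7066.55 + duty 6324.40 = 135075.03
Difference = |130684.30 − 135075.03| = 4390.73

Supplier A is cheaper by AUD 4390.73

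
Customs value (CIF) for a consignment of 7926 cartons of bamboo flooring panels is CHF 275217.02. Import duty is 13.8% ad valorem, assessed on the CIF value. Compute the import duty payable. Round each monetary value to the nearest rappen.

Import duty: CHF 37979.95

Import duty = 275217.02 × 13.8% = 37979.95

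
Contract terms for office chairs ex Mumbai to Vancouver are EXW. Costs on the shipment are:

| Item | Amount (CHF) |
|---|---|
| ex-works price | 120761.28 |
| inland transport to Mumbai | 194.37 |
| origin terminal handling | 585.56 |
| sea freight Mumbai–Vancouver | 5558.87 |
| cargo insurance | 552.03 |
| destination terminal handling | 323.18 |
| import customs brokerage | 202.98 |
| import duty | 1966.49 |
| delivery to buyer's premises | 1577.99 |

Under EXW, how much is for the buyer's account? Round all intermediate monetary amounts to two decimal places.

EXW: the seller makes goods available at their premises; the buyer bears all onward costs.
Seller's account: goods 120761.28 = 120761.28
Buyer's account: inland to port 194.37 + origin terminal 585.56 + freight 5558.87 + insurance 552.03 + destination terminal 323.18 + brokerage 202.98 + duty 1966.49 + delivery 1577.99 = 10961.47

Buyer's account: CHF 10961.47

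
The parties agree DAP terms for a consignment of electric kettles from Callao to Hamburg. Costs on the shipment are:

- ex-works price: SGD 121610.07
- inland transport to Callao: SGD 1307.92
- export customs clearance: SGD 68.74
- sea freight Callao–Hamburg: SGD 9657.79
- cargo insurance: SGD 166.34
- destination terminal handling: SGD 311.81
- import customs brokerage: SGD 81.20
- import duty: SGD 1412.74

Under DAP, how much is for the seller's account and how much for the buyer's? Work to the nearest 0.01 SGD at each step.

DAP: the seller bears all costs to the named destination except import duty and clearance.
Seller's account: goods 121610.07 + inland to port 1307.92 + export clearance 68.74 + freight 9657.79 + insurance 166.34 + destination terminal 311.81 = 133122.67
Buyer's account: brokerage 81.20 + duty 1412.74 = 1493.94

Seller: SGD 133122.67; buyer: SGD 1493.94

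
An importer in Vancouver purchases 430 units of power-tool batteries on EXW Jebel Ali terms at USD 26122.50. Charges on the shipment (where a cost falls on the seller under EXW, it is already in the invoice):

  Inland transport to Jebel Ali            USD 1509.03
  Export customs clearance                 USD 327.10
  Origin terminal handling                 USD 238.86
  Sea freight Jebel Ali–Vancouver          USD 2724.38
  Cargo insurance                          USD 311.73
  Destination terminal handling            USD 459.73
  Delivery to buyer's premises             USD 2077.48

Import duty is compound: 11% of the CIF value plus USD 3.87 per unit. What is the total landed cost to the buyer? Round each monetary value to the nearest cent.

Total landed cost: USD 38870.61

EXW: the seller makes goods available at their premises; the buyer bears all onward costs.
CIF value = EXW price + inland to port + export clearance + origin terminal + freight + insurance = 26122.50 + 1509.03 + 327.10 + 238.86 + 2724.38 + 311.73 = 31233.60
Ad valorem component: 31233.60 × 11% = 3435.70
Specific component: 430 × 3.87 = 1664.10
Import duty = 3435.70 + 1664.10 = 5099.80
Buyer bears: inland to port 1509.03 + export clearance 327.10 + origin terminal 238.86 + freight 2724.38 + insurance 311.73 + destination terminal 459.73 + delivery 2077.48 + duty 5099.80 = 12748.11
Landed cost = invoice 26122.50 + 12748.11 = 38870.61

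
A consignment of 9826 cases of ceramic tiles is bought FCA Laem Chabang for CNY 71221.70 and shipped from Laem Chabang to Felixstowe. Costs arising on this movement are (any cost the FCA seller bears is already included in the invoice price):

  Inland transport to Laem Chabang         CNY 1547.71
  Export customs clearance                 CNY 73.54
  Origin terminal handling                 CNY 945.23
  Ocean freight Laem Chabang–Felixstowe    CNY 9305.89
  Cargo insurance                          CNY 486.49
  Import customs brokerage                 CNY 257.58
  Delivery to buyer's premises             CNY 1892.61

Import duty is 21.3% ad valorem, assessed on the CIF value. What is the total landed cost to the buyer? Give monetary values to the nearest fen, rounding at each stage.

FCA: the seller delivers export-cleared goods to the carrier; the buyer bears costs from that point.
Already in the invoice (seller's account under FCA): inland to port, export clearance — exclude.
CIF value = FCA price + origin terminal + freight + insurance = 71221.70 + 945.23 + 9305.89 + 486.49 = 81959.31
Import duty = 81959.31 × 21.3% = 17457.33
Buyer bears: origin terminal 945.23 + freight 9305.89 + insurance 486.49 + brokerage 257.58 + delivery 1892.61 + duty 17457.33 = 30345.13
Landed cost = invoice 71221.70 + 30345.13 = 101566.83

Total landed cost: CNY 101566.83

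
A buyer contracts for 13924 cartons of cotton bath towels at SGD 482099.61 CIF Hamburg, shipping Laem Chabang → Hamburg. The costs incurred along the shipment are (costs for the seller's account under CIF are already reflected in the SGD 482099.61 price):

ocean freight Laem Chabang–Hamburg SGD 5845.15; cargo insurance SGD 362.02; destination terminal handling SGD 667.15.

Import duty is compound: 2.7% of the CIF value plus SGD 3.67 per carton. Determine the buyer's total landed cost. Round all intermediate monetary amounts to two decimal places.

CIF: the seller pays costs through ocean freight and marine insurance to the destination port.
Already in the invoice (seller's account under CIF): freight, insurance — exclude.
The CIF price already equals the CIF value: 482099.61
Ad valorem component: 482099.61 × 2.7% = 13016.69
Specific component: 13924 × 3.67 = 51101.08
Import duty = 13016.69 + 51101.08 = 64117.77
Buyer bears: destination terminal 667.15 + duty 64117.77 = 64784.92
Landed cost = invoice 482099.61 + 64784.92 = 546884.53

Total landed cost: SGD 546884.53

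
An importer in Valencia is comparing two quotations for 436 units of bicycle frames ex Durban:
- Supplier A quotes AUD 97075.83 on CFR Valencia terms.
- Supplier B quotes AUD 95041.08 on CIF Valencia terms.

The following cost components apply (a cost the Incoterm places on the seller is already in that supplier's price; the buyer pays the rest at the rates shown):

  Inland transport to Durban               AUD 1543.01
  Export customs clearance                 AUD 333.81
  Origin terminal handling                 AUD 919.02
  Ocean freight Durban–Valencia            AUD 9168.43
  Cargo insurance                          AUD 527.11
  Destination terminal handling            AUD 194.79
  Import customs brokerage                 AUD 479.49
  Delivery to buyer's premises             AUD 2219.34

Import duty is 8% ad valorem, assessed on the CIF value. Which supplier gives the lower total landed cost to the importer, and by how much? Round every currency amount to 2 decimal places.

Supplier A (CFR):
CIF value = CFR price + insurance = 97075.83 + 527.11 = 97602.94
Import duty = 97602.94 × 8% = 7808.24
Buyer bears (A): 527.11 + 194.79 + 479.49 + 2219.34 = 3420.73
Landed cost (A) = invoice 97075.83 + 3420.73 + duty 7808.24 = 108304.80
Supplier B (CIF):
The CIF price already equals the CIF value: 95041.08
Import duty = 95041.08 × 8% = 7603.29
Buyer bears (B): 194.79 + 479.49 + 2219.34 = 2893.62
Landed cost (B) = invoice 95041.08 + 2893.62 + duty 7603.29 = 105537.99
Difference = |108304.80 − 105537.99| = 2766.81

Supplier B is cheaper by AUD 2766.81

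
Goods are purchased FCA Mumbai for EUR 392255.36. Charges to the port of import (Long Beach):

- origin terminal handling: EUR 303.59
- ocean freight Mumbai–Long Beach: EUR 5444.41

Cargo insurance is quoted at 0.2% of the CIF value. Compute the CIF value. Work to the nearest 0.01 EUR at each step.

CIF value: EUR 398800.96

Let C be the CIF value. C = FCA price + pre-shipment costs + freight + 0.2% × C
C − 0.2% × C = 392255.36 + 303.59 + 5444.41
0.998 × C = 398003.36
C = 398003.36 / 0.998 = 398800.96
Insurance premium = 0.2% × 398800.96 = 797.60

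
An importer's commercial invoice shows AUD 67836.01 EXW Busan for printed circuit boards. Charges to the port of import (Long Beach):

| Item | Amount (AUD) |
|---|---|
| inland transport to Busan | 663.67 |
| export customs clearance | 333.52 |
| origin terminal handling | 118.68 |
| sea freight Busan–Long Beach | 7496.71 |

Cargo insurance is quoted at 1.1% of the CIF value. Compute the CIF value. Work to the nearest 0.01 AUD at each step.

Let C be the CIF value. C = EXW price + pre-shipment costs + freight + 1.1% × C
C − 1.1% × C = 67836.01 + 663.67 + 333.52 + 118.68 + 7496.71
0.989 × C = 76448.59
C = 76448.59 / 0.989 = 77298.88
Insurance premium = 1.1% × 77298.88 = 850.29

CIF value: AUD 77298.88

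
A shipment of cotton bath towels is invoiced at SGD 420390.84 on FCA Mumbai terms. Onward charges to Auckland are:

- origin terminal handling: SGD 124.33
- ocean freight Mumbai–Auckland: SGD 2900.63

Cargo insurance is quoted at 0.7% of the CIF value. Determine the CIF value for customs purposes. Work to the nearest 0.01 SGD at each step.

Let C be the CIF value. C = FCA price + pre-shipment costs + freight + 0.7% × C
C − 0.7% × C = 420390.84 + 124.33 + 2900.63
0.993 × C = 423415.80
C = 423415.80 / 0.993 = 426400.60
Insurance premium = 0.7% × 426400.60 = 2984.80

CIF value: SGD 426400.60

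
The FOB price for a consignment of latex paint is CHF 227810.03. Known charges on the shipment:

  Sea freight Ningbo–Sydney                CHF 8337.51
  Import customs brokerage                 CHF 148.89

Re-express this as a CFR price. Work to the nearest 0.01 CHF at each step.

CFR price: CHF 236147.54

Not relevant to the conversion: brokerage — on the buyer under both terms; not part of either seller's price.
From FOB to CFR, the seller additionally bears: freight.
CFR price = 227810.03 + 8337.51 = 236147.54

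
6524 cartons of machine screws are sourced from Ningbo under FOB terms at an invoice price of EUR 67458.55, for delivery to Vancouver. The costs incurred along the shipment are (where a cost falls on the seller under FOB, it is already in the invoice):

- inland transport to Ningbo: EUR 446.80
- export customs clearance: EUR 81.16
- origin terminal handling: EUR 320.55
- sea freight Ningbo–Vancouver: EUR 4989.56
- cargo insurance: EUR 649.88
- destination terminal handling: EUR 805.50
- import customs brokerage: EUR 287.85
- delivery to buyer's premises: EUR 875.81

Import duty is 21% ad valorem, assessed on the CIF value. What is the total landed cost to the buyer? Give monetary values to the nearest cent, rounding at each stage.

FOB: the seller bears costs until goods are on board at the origin port; the buyer bears freight, insurance and all costs thereafter.
Already in the invoice (seller's account under FOB): inland to port, export clearance, origin terminal — exclude.
CIF value = FOB price + freight + insurance = 67458.55 + 4989.56 + 649.88 = 73097.99
Import duty = 73097.99 × 21% = 15350.58
Buyer bears: freight 4989.56 + insurance 649.88 + destination terminal 805.50 + brokerage 287.85 + delivery 875.81 + duty 15350.58 = 22959.18
Landed cost = invoice 67458.55 + 22959.18 = 90417.73

Total landed cost: EUR 90417.73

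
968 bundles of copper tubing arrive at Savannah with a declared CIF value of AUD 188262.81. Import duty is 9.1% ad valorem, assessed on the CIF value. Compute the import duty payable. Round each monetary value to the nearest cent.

Import duty: AUD 17131.92

Import duty = 188262.81 × 9.1% = 17131.92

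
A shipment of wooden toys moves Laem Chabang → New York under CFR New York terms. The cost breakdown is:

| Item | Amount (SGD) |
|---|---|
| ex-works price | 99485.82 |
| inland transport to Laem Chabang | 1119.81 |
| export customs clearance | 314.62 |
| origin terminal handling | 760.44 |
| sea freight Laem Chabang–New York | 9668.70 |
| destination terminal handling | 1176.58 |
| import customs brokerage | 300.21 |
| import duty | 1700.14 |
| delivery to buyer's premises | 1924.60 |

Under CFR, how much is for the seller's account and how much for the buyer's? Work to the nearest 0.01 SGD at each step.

CFR: the seller pays costs through ocean freight to the destination port, but not insurance.
Seller's account: goods 99485.82 + inland to port 1119.81 + export clearance 314.62 + origin terminal 760.44 + freight 9668.70 = 111349.39
Buyer's account: destination terminal 1176.58 + brokerage 300.21 + duty 1700.14 + delivery 1924.60 = 5101.53

Seller: SGD 111349.39; buyer: SGD 5101.53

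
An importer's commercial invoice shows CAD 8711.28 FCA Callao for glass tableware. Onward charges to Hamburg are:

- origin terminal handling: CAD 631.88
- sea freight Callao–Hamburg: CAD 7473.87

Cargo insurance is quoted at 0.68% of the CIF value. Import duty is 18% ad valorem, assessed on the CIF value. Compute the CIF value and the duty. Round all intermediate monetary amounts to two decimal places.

CIF value: CAD 16932.17; import duty: CAD 3047.79

Let C be the CIF value. C = FCA price + pre-shipment costs + freight + 0.68% × C
C − 0.68% × C = 8711.28 + 631.88 + 7473.87
0.9932 × C = 16817.03
C = 16817.03 / 0.9932 = 16932.17
Insurance premium = 0.68% × 16932.17 = 115.14
Import duty = 16932.17 × 18% = 3047.79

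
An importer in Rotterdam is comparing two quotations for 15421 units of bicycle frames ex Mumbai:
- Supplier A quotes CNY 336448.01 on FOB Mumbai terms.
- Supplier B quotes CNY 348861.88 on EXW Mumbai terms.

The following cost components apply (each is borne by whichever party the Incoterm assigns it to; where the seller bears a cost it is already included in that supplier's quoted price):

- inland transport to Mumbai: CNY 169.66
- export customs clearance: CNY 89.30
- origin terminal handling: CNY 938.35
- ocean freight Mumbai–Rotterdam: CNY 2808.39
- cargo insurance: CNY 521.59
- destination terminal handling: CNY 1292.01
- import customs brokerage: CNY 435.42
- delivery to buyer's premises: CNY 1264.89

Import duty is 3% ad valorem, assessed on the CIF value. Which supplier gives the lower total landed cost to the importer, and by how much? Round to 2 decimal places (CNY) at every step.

Supplier A (FOB):
CIF value = FOB price + freight + insurance = 336448.01 + 2808.39 + 521.59 = 339777.99
Import duty = 339777.99 × 3% = 10193.34
Buyer bears (A): 2808.39 + 521.59 + 1292.01 + 435.42 + 1264.89 = 6322.30
Landed cost (A) = invoice 336448.01 + 6322.30 + duty 10193.34 = 352963.65
Supplier B (EXW):
CIF value = EXW price + inland to port + export clearance + origin terminal + freight + insurance = 348861.88 + 169.66 + 89.30 + 938.35 + 2808.39 + 521.59 = 353389.17
Import duty = 353389.17 × 3% = 10601.68
Buyer bears (B): 169.66 + 89.30 + 938.35 + 2808.39 + 521.59 + 1292.01 + 435.42 + 1264.89 = 7519.61
Landed cost (B) = invoice 348861.88 + 7519.61 + duty 10601.68 = 366983.17
Difference = |352963.65 − 366983.17| = 14019.52

Supplier A is cheaper by CNY 14019.52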